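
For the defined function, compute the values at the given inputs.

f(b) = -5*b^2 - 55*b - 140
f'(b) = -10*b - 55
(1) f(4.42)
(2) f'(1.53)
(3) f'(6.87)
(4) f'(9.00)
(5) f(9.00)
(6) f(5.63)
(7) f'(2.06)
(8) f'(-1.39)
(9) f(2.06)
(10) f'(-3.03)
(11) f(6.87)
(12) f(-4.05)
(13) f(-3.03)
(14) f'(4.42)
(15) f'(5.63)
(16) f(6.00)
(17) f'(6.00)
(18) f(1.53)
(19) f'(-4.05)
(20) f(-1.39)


(1) = -480.78
(2) = -70.30
(3) = -123.70
(4) = -145.00
(5) = -1040.00
(6) = -608.13
(7) = -75.60
(8) = -41.10
(9) = -274.52
(10) = -24.70
(11) = -753.83
(12) = 0.74
(13) = -19.25
(14) = -99.20
(15) = -111.30
(16) = -650.00
(17) = -115.00
(18) = -235.85
(19) = -14.50
(20) = -73.21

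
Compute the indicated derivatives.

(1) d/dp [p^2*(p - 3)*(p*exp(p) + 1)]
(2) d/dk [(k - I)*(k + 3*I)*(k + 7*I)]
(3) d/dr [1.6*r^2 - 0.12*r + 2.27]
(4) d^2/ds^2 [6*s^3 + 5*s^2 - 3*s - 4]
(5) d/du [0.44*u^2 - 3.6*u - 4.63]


(1) = p*(p^3*exp(p) + p^2*exp(p) - 9*p*exp(p) + 3*p - 6)
(2) = 3*k^2 + 18*I*k - 11
(3) = 3.2*r - 0.12
(4) = 36*s + 10
(5) = 0.88*u - 3.6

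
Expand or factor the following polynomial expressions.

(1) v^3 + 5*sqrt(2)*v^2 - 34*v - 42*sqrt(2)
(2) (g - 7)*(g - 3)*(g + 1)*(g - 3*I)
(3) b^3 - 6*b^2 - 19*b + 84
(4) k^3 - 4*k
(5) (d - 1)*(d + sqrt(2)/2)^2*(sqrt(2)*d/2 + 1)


(1) = (v - 3*sqrt(2))*(v + sqrt(2))*(v + 7*sqrt(2))
(2) = g^4 - 9*g^3 - 3*I*g^3 + 11*g^2 + 27*I*g^2 + 21*g - 33*I*g - 63*I
(3) = (b - 7)*(b - 3)*(b + 4)
(4) = k*(k - 2)*(k + 2)
(5) = sqrt(2)*d^4/2 - sqrt(2)*d^3/2 + 2*d^3 - 2*d^2 + 5*sqrt(2)*d^2/4 - 5*sqrt(2)*d/4 + d/2 - 1/2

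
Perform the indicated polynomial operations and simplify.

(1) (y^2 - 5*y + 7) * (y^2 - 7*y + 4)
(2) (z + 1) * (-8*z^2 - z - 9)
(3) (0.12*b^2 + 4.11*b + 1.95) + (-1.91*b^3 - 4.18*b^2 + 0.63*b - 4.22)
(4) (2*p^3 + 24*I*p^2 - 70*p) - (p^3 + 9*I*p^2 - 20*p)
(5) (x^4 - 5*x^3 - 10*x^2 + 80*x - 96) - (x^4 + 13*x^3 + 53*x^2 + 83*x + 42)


(1) = y^4 - 12*y^3 + 46*y^2 - 69*y + 28
(2) = -8*z^3 - 9*z^2 - 10*z - 9
(3) = -1.91*b^3 - 4.06*b^2 + 4.74*b - 2.27
(4) = p^3 + 15*I*p^2 - 50*p
(5) = -18*x^3 - 63*x^2 - 3*x - 138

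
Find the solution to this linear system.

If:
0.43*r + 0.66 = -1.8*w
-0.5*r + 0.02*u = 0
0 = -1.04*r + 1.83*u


Then:
r = 0.00
u = 0.00
w = -0.37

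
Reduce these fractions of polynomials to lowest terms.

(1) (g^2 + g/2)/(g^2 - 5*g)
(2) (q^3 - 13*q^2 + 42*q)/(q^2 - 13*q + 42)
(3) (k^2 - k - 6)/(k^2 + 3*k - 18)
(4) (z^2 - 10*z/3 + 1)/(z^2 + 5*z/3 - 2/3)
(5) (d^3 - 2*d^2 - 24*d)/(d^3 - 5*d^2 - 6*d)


(1) = (2*g + 1)/(2*g - 10)
(2) = q
(3) = (k + 2)/(k + 6)
(4) = (z - 3)/(z + 2)
(5) = (d + 4)/(d + 1)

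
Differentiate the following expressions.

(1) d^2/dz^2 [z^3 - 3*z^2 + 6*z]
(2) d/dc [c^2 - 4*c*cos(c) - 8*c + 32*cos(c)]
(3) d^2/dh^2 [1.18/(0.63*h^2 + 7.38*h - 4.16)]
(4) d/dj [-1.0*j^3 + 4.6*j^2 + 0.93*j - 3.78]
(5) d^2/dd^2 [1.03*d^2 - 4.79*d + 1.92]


(1) = 6*z - 6
(2) = 4*c*sin(c) + 2*c - 32*sin(c) - 4*cos(c) - 8
(3) = (-0.936684*h^2 - 10.972584*h + 1.18*(1.26*h + 7.38)*(2.52*h + 14.76) + 6.185088)/(0.63*h^2 + 7.38*h - 4.16)^3
(4) = -3.0*j^2 + 9.2*j + 0.93
(5) = 2.06000000000000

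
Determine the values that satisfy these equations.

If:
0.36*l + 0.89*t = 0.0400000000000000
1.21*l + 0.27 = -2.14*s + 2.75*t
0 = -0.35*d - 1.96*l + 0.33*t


Then:
d = 14.7873015873016*t - 0.622222222222222
l = 0.111111111111111 - 2.47222222222222*t
s = 2.68289200415369*t - 0.188992731048806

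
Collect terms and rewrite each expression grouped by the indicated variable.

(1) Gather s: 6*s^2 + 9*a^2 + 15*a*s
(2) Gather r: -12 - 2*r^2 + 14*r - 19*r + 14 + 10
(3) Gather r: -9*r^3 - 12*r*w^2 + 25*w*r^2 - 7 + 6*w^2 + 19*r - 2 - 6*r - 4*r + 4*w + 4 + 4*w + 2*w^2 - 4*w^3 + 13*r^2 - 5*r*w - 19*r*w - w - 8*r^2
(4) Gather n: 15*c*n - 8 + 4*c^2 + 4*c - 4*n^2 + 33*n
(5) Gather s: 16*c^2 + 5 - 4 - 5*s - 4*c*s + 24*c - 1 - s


(1) = 9*a^2 + 15*a*s + 6*s^2
(2) = -2*r^2 - 5*r + 12
(3) = -9*r^3 + r^2*(25*w + 5) + r*(-12*w^2 - 24*w + 9) - 4*w^3 + 8*w^2 + 7*w - 5
(4) = 4*c^2 + 4*c - 4*n^2 + n*(15*c + 33) - 8
(5) = 16*c^2 + 24*c + s*(-4*c - 6)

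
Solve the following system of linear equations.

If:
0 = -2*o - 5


Then:
o = -5/2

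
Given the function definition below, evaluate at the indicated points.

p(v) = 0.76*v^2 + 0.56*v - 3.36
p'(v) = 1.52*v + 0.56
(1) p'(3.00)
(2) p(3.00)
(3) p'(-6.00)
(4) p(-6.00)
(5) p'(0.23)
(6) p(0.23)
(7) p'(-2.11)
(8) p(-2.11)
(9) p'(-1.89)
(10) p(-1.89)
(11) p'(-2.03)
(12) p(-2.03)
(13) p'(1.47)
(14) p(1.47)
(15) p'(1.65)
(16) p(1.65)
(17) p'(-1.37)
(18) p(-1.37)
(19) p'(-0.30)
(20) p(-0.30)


(1) = 5.12
(2) = 5.16
(3) = -8.56
(4) = 20.64
(5) = 0.91
(6) = -3.19
(7) = -2.65
(8) = -1.16
(9) = -2.31
(10) = -1.70
(11) = -2.53
(12) = -1.36
(13) = 2.79
(14) = -0.89
(15) = 3.07
(16) = -0.37
(17) = -1.52
(18) = -2.70
(19) = 0.10
(20) = -3.46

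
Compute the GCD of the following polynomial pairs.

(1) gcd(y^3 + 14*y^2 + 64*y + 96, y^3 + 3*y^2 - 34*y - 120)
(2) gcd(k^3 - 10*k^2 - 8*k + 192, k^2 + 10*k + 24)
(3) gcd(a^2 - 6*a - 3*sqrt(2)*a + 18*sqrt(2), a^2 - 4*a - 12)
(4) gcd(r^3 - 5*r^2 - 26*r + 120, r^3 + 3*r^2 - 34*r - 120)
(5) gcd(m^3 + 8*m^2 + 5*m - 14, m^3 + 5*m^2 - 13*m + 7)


(1) = gcd((y + 4)^2*(y + 6), (y - 6)*(y + 4)*(y + 5)) = y + 4
(2) = k + 4
(3) = a - 6
(4) = gcd((r - 6)*(r - 4)*(r + 5), (r - 6)*(r + 4)*(r + 5)) = r^2 - r - 30
(5) = m^2 + 6*m - 7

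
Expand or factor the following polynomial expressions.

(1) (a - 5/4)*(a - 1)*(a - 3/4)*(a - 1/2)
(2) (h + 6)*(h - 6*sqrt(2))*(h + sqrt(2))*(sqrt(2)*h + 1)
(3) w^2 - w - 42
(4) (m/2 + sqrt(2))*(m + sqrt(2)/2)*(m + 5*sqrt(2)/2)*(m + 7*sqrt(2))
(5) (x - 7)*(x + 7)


(1) = a^4 - 7*a^3/2 + 71*a^2/16 - 77*a/32 + 15/32
(2) = sqrt(2)*h^4 - 9*h^3 + 6*sqrt(2)*h^3 - 54*h^2 - 17*sqrt(2)*h^2 - 102*sqrt(2)*h - 12*h - 72
(3) = (w - 7)*(w + 6)
(4) = m^4/2 + 6*sqrt(2)*m^3 + 169*m^2/4 + 213*sqrt(2)*m/4 + 35
(5) = x^2 - 49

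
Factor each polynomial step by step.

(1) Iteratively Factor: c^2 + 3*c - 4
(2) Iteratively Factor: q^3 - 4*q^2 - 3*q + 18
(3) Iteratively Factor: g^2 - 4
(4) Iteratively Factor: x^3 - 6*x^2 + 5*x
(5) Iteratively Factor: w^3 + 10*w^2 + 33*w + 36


(1) = (c - 1)*(c + 4)
(2) = (q - 3)*(q^2 - q - 6) = (q - 3)^2*(q + 2)
(3) = (g + 2)*(g - 2)
(4) = (x - 1)*(x^2 - 5*x) = x*(x - 1)*(x - 5)
(5) = (w + 3)*(w^2 + 7*w + 12) = (w + 3)*(w + 4)*(w + 3)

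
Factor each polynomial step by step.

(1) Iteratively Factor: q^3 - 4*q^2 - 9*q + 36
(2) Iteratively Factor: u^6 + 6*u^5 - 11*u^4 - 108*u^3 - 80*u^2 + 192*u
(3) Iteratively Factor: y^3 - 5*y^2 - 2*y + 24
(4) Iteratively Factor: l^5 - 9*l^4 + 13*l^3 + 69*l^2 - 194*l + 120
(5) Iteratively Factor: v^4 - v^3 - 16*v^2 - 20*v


(1) = (q - 3)*(q^2 - q - 12) = (q - 3)*(q + 3)*(q - 4)
(2) = (u + 4)*(u^5 + 2*u^4 - 19*u^3 - 32*u^2 + 48*u) = (u - 4)*(u + 4)*(u^4 + 6*u^3 + 5*u^2 - 12*u) = u*(u - 4)*(u + 4)*(u^3 + 6*u^2 + 5*u - 12) = u*(u - 4)*(u - 1)*(u + 4)*(u^2 + 7*u + 12) = u*(u - 4)*(u - 1)*(u + 3)*(u + 4)*(u + 4)
(3) = (y - 4)*(y^2 - y - 6) = (y - 4)*(y + 2)*(y - 3)
(4) = (l - 2)*(l^4 - 7*l^3 - l^2 + 67*l - 60) = (l - 2)*(l + 3)*(l^3 - 10*l^2 + 29*l - 20) = (l - 2)*(l - 1)*(l + 3)*(l^2 - 9*l + 20) = (l - 5)*(l - 2)*(l - 1)*(l + 3)*(l - 4)
(5) = (v)*(v^3 - v^2 - 16*v - 20) = v*(v + 2)*(v^2 - 3*v - 10) = v*(v + 2)^2*(v - 5)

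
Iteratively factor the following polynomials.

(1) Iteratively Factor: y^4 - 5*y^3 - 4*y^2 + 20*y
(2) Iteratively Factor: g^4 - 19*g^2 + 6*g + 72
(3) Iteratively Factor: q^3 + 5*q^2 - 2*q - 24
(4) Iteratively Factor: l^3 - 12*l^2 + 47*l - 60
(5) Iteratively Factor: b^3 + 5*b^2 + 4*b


(1) = (y - 2)*(y^3 - 3*y^2 - 10*y) = (y - 2)*(y + 2)*(y^2 - 5*y) = y*(y - 2)*(y + 2)*(y - 5)
(2) = (g + 4)*(g^3 - 4*g^2 - 3*g + 18) = (g - 3)*(g + 4)*(g^2 - g - 6) = (g - 3)*(g + 2)*(g + 4)*(g - 3)
(3) = (q + 3)*(q^2 + 2*q - 8) = (q + 3)*(q + 4)*(q - 2)
(4) = (l - 4)*(l^2 - 8*l + 15) = (l - 5)*(l - 4)*(l - 3)
(5) = (b)*(b^2 + 5*b + 4) = b*(b + 1)*(b + 4)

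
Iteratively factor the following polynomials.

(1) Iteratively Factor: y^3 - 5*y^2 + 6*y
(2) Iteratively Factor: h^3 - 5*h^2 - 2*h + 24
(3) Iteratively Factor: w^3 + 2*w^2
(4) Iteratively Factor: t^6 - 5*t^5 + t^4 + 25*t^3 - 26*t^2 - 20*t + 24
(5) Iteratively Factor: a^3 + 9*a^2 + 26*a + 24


(1) = (y - 2)*(y^2 - 3*y) = (y - 3)*(y - 2)*(y)
(2) = (h - 4)*(h^2 - h - 6) = (h - 4)*(h + 2)*(h - 3)
(3) = (w)*(w^2 + 2*w) = w*(w + 2)*(w)
(4) = (t - 2)*(t^5 - 3*t^4 - 5*t^3 + 15*t^2 + 4*t - 12) = (t - 2)*(t + 2)*(t^4 - 5*t^3 + 5*t^2 + 5*t - 6) = (t - 2)*(t - 1)*(t + 2)*(t^3 - 4*t^2 + t + 6) = (t - 2)*(t - 1)*(t + 1)*(t + 2)*(t^2 - 5*t + 6) = (t - 2)^2*(t - 1)*(t + 1)*(t + 2)*(t - 3)
(5) = (a + 4)*(a^2 + 5*a + 6) = (a + 2)*(a + 4)*(a + 3)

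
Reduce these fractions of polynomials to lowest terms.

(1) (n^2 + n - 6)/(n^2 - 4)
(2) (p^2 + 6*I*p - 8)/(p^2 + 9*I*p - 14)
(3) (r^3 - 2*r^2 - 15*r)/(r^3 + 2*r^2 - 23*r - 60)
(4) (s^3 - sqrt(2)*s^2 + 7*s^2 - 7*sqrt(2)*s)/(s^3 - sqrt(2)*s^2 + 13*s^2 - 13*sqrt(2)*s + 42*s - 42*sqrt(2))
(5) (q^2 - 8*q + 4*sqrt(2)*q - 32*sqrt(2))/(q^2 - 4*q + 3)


(1) = (n + 3)/(n + 2)
(2) = (p + 4*I)/(p + 7*I)
(3) = r/(r + 4)
(4) = s/(s + 6)
(5) = (q^2 + q*(-8 + 4*sqrt(2)) - 32*sqrt(2))/(q^2 - 4*q + 3)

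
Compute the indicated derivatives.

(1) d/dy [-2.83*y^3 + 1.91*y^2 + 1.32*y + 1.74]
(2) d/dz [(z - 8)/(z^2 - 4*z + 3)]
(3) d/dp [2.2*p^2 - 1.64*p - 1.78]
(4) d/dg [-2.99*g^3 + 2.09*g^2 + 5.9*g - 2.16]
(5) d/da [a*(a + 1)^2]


(1) = -8.49*y^2 + 3.82*y + 1.32
(2) = (z^2 - 4*z - 2*(z - 8)*(z - 2) + 3)/(z^2 - 4*z + 3)^2
(3) = 4.4*p - 1.64
(4) = -8.97*g^2 + 4.18*g + 5.9
(5) = (a + 1)*(3*a + 1)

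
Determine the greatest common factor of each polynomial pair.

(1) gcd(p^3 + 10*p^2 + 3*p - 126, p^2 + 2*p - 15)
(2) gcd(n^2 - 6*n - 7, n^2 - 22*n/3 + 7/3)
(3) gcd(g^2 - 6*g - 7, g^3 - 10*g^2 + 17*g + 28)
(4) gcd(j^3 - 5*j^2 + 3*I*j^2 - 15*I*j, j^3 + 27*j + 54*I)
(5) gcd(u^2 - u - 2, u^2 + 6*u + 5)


(1) = p - 3
(2) = n - 7
(3) = gcd((g - 7)*(g + 1), (g - 7)*(g - 4)*(g + 1)) = g^2 - 6*g - 7
(4) = j + 3*I
(5) = gcd((u - 2)*(u + 1), (u + 1)*(u + 5)) = u + 1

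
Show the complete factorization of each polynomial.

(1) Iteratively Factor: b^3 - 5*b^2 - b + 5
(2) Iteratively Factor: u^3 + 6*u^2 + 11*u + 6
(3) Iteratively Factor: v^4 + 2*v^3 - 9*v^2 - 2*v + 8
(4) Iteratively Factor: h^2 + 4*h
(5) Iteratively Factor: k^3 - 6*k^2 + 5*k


(1) = (b - 1)*(b^2 - 4*b - 5) = (b - 5)*(b - 1)*(b + 1)
(2) = (u + 2)*(u^2 + 4*u + 3) = (u + 2)*(u + 3)*(u + 1)
(3) = (v - 1)*(v^3 + 3*v^2 - 6*v - 8) = (v - 1)*(v + 1)*(v^2 + 2*v - 8) = (v - 2)*(v - 1)*(v + 1)*(v + 4)
(4) = (h + 4)*(h)
(5) = (k)*(k^2 - 6*k + 5) = k*(k - 1)*(k - 5)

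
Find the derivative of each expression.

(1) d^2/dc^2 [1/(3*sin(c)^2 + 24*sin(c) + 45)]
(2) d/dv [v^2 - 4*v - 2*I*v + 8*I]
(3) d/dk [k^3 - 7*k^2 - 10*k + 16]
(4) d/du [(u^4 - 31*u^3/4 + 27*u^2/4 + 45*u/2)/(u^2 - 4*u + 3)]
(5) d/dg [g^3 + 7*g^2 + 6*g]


(1) = 2*(-2*sin(c)^4 - 12*sin(c)^3 + sin(c)^2 + 84*sin(c) + 49)/(3*(sin(c)^2 + 8*sin(c) + 15)^3)
(2) = 2*v - 4 - 2*I
(3) = 3*k^2 - 14*k - 10
(4) = (8*u^3 - 31*u^2 + 38*u + 30)/(4*(u^2 - 2*u + 1))
(5) = 3*g^2 + 14*g + 6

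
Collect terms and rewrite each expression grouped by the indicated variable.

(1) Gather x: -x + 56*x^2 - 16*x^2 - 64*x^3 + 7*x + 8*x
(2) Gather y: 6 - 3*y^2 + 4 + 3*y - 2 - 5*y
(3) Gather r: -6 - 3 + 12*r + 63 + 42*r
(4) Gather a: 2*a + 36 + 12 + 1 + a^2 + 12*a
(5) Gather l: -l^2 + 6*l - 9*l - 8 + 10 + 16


(1) = -64*x^3 + 40*x^2 + 14*x
(2) = -3*y^2 - 2*y + 8
(3) = 54*r + 54
(4) = a^2 + 14*a + 49
(5) = -l^2 - 3*l + 18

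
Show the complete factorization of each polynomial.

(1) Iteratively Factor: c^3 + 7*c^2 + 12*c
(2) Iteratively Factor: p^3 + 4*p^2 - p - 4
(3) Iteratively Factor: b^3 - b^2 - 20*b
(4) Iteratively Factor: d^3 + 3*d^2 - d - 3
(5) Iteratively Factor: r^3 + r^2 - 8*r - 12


(1) = (c + 4)*(c^2 + 3*c) = (c + 3)*(c + 4)*(c)
(2) = (p - 1)*(p^2 + 5*p + 4) = (p - 1)*(p + 4)*(p + 1)
(3) = (b - 5)*(b^2 + 4*b) = b*(b - 5)*(b + 4)
(4) = (d - 1)*(d^2 + 4*d + 3) = (d - 1)*(d + 1)*(d + 3)
(5) = (r - 3)*(r^2 + 4*r + 4) = (r - 3)*(r + 2)*(r + 2)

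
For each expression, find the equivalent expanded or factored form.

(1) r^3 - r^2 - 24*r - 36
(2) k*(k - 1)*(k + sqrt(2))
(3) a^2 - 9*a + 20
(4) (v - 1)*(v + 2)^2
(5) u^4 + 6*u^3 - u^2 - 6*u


(1) = (r - 6)*(r + 2)*(r + 3)
(2) = k^3 - k^2 + sqrt(2)*k^2 - sqrt(2)*k
(3) = (a - 5)*(a - 4)
(4) = v^3 + 3*v^2 - 4
(5) = u*(u - 1)*(u + 1)*(u + 6)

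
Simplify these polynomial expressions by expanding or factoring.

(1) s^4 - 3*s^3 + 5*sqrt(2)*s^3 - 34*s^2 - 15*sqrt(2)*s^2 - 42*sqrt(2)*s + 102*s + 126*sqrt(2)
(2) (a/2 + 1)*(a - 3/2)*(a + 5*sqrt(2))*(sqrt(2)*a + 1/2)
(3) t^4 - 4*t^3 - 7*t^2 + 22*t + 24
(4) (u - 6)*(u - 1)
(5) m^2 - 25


(1) = (s - 3)*(s - 3*sqrt(2))*(s + sqrt(2))*(s + 7*sqrt(2))
(2) = sqrt(2)*a^4/2 + sqrt(2)*a^3/4 + 21*a^3/4 - sqrt(2)*a^2/4 + 21*a^2/8 - 63*a/4 + 5*sqrt(2)*a/8 - 15*sqrt(2)/4
(3) = (t - 4)*(t - 3)*(t + 1)*(t + 2)
(4) = u^2 - 7*u + 6
(5) = (m - 5)*(m + 5)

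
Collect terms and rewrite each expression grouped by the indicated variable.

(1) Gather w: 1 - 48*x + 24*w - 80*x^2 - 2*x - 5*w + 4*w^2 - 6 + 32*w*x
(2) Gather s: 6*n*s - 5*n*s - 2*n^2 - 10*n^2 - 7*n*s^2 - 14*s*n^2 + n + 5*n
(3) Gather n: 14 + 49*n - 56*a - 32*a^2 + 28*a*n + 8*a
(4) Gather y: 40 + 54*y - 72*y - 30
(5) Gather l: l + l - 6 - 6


(1) = 4*w^2 + w*(32*x + 19) - 80*x^2 - 50*x - 5
(2) = -12*n^2 - 7*n*s^2 + 6*n + s*(-14*n^2 + n)
(3) = -32*a^2 - 48*a + n*(28*a + 49) + 14
(4) = 10 - 18*y
(5) = 2*l - 12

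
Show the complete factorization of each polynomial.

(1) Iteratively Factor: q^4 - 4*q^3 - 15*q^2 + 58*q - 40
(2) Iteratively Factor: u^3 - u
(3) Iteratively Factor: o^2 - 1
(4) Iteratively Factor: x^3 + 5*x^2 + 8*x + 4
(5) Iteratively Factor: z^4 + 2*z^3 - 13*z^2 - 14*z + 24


(1) = (q - 2)*(q^3 - 2*q^2 - 19*q + 20) = (q - 2)*(q - 1)*(q^2 - q - 20) = (q - 5)*(q - 2)*(q - 1)*(q + 4)
(2) = (u - 1)*(u^2 + u) = u*(u - 1)*(u + 1)
(3) = (o - 1)*(o + 1)
(4) = (x + 2)*(x^2 + 3*x + 2) = (x + 1)*(x + 2)*(x + 2)
(5) = (z - 3)*(z^3 + 5*z^2 + 2*z - 8) = (z - 3)*(z + 4)*(z^2 + z - 2) = (z - 3)*(z - 1)*(z + 4)*(z + 2)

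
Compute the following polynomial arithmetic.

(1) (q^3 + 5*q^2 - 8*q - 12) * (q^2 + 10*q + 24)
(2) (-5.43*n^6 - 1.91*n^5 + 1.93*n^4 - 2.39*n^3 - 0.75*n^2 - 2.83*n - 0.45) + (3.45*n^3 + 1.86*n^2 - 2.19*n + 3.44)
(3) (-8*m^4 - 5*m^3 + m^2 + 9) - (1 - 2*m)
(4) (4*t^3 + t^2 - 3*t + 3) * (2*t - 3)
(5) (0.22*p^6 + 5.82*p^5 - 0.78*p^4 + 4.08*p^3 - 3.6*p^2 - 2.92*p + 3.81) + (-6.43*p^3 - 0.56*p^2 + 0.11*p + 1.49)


(1) = q^5 + 15*q^4 + 66*q^3 + 28*q^2 - 312*q - 288
(2) = -5.43*n^6 - 1.91*n^5 + 1.93*n^4 + 1.06*n^3 + 1.11*n^2 - 5.02*n + 2.99
(3) = -8*m^4 - 5*m^3 + m^2 + 2*m + 8
(4) = 8*t^4 - 10*t^3 - 9*t^2 + 15*t - 9
(5) = 0.22*p^6 + 5.82*p^5 - 0.78*p^4 - 2.35*p^3 - 4.16*p^2 - 2.81*p + 5.3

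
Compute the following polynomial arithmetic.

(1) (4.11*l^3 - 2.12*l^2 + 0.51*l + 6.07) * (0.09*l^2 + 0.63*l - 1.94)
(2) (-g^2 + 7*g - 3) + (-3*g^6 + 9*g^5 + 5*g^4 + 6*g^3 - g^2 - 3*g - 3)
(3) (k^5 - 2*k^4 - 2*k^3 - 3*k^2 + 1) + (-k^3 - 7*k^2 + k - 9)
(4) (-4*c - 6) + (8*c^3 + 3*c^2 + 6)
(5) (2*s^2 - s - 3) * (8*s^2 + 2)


(1) = 0.3699*l^5 + 2.3985*l^4 - 9.2631*l^3 + 4.9804*l^2 + 2.8347*l - 11.7758
(2) = -3*g^6 + 9*g^5 + 5*g^4 + 6*g^3 - 2*g^2 + 4*g - 6
(3) = k^5 - 2*k^4 - 3*k^3 - 10*k^2 + k - 8
(4) = 8*c^3 + 3*c^2 - 4*c
(5) = 16*s^4 - 8*s^3 - 20*s^2 - 2*s - 6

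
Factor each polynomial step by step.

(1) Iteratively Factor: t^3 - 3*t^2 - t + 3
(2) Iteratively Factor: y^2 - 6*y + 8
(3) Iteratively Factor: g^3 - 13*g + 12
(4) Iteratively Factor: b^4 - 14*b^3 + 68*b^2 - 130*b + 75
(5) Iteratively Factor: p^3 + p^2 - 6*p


(1) = (t - 1)*(t^2 - 2*t - 3) = (t - 1)*(t + 1)*(t - 3)
(2) = (y - 2)*(y - 4)
(3) = (g - 1)*(g^2 + g - 12) = (g - 1)*(g + 4)*(g - 3)
(4) = (b - 5)*(b^3 - 9*b^2 + 23*b - 15) = (b - 5)*(b - 1)*(b^2 - 8*b + 15) = (b - 5)*(b - 3)*(b - 1)*(b - 5)
(5) = (p + 3)*(p^2 - 2*p) = (p - 2)*(p + 3)*(p)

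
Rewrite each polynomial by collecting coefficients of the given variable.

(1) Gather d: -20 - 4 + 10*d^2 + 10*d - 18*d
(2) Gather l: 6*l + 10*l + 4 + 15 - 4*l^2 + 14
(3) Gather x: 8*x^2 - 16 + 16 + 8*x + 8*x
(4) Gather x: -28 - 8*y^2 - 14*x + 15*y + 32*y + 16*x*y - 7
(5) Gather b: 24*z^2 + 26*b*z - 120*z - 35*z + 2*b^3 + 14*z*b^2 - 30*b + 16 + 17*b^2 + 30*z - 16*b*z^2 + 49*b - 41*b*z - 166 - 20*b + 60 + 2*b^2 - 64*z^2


(1) = 10*d^2 - 8*d - 24
(2) = -4*l^2 + 16*l + 33
(3) = 8*x^2 + 16*x
(4) = x*(16*y - 14) - 8*y^2 + 47*y - 35
(5) = 2*b^3 + b^2*(14*z + 19) + b*(-16*z^2 - 15*z - 1) - 40*z^2 - 125*z - 90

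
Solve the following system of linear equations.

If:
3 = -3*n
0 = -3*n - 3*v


Then:
n = -1
v = 1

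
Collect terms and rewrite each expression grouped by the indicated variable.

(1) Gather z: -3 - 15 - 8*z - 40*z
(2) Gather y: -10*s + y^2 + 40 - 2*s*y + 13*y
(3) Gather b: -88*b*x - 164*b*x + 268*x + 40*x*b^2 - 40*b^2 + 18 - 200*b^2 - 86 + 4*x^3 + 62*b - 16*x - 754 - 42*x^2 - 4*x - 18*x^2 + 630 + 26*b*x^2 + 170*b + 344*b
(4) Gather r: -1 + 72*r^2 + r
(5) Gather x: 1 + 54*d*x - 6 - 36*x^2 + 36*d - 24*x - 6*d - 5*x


(1) = -48*z - 18
(2) = -10*s + y^2 + y*(13 - 2*s) + 40
(3) = b^2*(40*x - 240) + b*(26*x^2 - 252*x + 576) + 4*x^3 - 60*x^2 + 248*x - 192
(4) = 72*r^2 + r - 1
(5) = 30*d - 36*x^2 + x*(54*d - 29) - 5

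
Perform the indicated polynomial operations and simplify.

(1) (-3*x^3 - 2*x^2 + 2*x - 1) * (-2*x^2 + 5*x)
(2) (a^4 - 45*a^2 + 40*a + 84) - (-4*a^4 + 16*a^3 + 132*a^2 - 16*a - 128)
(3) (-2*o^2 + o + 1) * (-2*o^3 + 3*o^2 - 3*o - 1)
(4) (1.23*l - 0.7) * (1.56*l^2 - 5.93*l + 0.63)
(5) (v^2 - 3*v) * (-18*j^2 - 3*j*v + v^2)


(1) = 6*x^5 - 11*x^4 - 14*x^3 + 12*x^2 - 5*x
(2) = 5*a^4 - 16*a^3 - 177*a^2 + 56*a + 212
(3) = 4*o^5 - 8*o^4 + 7*o^3 + 2*o^2 - 4*o - 1
(4) = 1.9188*l^3 - 8.3859*l^2 + 4.9259*l - 0.441
(5) = -18*j^2*v^2 + 54*j^2*v - 3*j*v^3 + 9*j*v^2 + v^4 - 3*v^3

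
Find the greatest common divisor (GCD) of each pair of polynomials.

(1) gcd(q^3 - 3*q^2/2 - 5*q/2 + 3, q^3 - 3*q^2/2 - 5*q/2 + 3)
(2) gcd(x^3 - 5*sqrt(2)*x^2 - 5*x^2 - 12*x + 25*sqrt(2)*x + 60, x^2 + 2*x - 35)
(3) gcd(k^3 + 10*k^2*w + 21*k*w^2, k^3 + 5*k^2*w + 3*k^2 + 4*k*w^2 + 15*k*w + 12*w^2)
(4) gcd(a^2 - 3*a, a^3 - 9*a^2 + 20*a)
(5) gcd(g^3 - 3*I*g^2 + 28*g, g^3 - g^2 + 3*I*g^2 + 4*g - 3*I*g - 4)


(1) = gcd((q - 2)*(q - 1)*(q + 3/2), (q - 2)*(q - 1)*(q + 3/2)) = q^3 - 3*q^2/2 - 5*q/2 + 3
(2) = x - 5
(3) = 1
(4) = a
(5) = gcd(g*(g - 7*I)*(g + 4*I), (g - 1)*(g - I)*(g + 4*I)) = g + 4*I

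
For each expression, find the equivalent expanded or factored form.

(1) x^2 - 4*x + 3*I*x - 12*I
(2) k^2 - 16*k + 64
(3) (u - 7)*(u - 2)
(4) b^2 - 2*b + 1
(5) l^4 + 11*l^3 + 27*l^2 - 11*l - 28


(1) = (x - 4)*(x + 3*I)
(2) = (k - 8)^2
(3) = u^2 - 9*u + 14
(4) = (b - 1)^2
(5) = (l - 1)*(l + 1)*(l + 4)*(l + 7)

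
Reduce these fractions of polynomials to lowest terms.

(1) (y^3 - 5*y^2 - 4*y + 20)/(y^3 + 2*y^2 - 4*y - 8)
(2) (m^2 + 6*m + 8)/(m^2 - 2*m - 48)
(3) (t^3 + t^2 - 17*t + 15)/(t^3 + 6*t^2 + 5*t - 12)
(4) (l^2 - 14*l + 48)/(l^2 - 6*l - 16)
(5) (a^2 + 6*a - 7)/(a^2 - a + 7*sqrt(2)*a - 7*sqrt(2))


(1) = (y - 5)/(y + 2)
(2) = (m^2 + 6*m + 8)/(m^2 - 2*m - 48)
(3) = (t^2 + 2*t - 15)/(t^2 + 7*t + 12)
(4) = (l - 6)/(l + 2)
(5) = (a + 7)/(a + 7*sqrt(2))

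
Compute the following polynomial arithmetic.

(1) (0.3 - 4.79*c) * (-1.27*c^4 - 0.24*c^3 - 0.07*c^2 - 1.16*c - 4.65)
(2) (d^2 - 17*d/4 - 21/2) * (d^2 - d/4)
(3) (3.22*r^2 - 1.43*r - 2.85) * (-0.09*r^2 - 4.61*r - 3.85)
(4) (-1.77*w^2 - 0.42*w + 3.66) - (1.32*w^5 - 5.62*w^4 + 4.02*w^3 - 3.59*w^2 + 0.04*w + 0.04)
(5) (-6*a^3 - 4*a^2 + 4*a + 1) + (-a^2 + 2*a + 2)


(1) = 6.0833*c^5 + 0.7686*c^4 + 0.2633*c^3 + 5.5354*c^2 + 21.9255*c - 1.395
(2) = d^4 - 9*d^3/2 - 151*d^2/16 + 21*d/8
(3) = -0.2898*r^4 - 14.7155*r^3 - 5.5482*r^2 + 18.644*r + 10.9725
(4) = -1.32*w^5 + 5.62*w^4 - 4.02*w^3 + 1.82*w^2 - 0.46*w + 3.62
(5) = -6*a^3 - 5*a^2 + 6*a + 3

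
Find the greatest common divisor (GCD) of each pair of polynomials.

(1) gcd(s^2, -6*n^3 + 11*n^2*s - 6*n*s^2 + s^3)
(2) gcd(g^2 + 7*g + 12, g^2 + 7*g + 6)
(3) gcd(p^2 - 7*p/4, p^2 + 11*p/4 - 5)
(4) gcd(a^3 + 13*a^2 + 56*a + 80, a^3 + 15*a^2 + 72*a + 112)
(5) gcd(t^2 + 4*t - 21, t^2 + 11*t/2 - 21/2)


(1) = gcd(s^2, (-3*n + s)*(-2*n + s)*(-n + s)) = 1
(2) = gcd((g + 3)*(g + 4), (g + 1)*(g + 6)) = 1
(3) = gcd(p*(p - 7/4), (p - 5/4)*(p + 4)) = 1
(4) = a^2 + 8*a + 16
(5) = t + 7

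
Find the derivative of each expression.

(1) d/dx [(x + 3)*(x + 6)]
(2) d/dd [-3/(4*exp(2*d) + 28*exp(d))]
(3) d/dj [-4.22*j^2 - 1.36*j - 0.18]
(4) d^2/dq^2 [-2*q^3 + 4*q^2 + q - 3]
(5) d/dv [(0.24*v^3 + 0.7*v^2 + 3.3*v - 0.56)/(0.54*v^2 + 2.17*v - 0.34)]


(1) = 2*x + 9
(2) = 3*(2*exp(d) + 7)*exp(-d)/(4*(exp(d) + 7)^2)
(3) = -8.44*j - 1.36
(4) = 8 - 12*q
(5) = (0.1296*v^4 + 1.0416*v^3 - 0.5078*v^2 + 0.1288*v + 0.0932)/(0.2916*v^4 + 2.3436*v^3 + 4.3417*v^2 - 1.4756*v + 0.1156)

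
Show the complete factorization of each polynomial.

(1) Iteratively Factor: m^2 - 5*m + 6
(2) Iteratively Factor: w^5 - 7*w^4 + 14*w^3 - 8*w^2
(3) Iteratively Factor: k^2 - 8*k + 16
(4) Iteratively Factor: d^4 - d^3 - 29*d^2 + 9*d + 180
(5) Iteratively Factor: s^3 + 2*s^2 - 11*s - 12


(1) = (m - 2)*(m - 3)
(2) = (w)*(w^4 - 7*w^3 + 14*w^2 - 8*w) = w*(w - 1)*(w^3 - 6*w^2 + 8*w) = w^2*(w - 1)*(w^2 - 6*w + 8) = w^2*(w - 4)*(w - 1)*(w - 2)
(3) = (k - 4)*(k - 4)
(4) = (d - 3)*(d^3 + 2*d^2 - 23*d - 60) = (d - 5)*(d - 3)*(d^2 + 7*d + 12) = (d - 5)*(d - 3)*(d + 3)*(d + 4)
(5) = (s + 1)*(s^2 + s - 12) = (s + 1)*(s + 4)*(s - 3)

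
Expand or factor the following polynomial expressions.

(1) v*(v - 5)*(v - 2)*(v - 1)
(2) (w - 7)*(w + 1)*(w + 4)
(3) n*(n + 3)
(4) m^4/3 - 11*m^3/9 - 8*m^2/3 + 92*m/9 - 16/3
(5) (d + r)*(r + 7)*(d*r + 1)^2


(1) = v^4 - 8*v^3 + 17*v^2 - 10*v
(2) = w^3 - 2*w^2 - 31*w - 28
(3) = n^2 + 3*n
(4) = (m/3 + 1)*(m - 4)*(m - 2)*(m - 2/3)
(5) = d^3*r^3 + 7*d^3*r^2 + d^2*r^4 + 7*d^2*r^3 + 2*d^2*r^2 + 14*d^2*r + 2*d*r^3 + 14*d*r^2 + d*r + 7*d + r^2 + 7*r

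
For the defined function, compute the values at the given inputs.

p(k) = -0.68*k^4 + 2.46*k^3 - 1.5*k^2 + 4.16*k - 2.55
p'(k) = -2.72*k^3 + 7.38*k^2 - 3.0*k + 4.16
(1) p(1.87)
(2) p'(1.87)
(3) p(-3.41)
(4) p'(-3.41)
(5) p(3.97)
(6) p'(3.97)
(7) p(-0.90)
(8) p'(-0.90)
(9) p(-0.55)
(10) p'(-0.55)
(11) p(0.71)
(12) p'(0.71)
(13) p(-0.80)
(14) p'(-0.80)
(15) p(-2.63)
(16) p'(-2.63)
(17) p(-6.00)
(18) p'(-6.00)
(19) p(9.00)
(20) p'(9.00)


(1) = 7.76
(2) = 6.57
(3) = -223.67
(4) = 208.06
(5) = -24.67
(6) = -61.63
(7) = -9.75
(8) = 14.82
(9) = -5.76
(10) = 8.49
(11) = 0.36
(12) = 4.78
(13) = -8.38
(14) = 12.68
(15) = -101.15
(16) = 112.58
(17) = -1494.15
(18) = 875.36
(19) = -2754.75
(20) = -1407.94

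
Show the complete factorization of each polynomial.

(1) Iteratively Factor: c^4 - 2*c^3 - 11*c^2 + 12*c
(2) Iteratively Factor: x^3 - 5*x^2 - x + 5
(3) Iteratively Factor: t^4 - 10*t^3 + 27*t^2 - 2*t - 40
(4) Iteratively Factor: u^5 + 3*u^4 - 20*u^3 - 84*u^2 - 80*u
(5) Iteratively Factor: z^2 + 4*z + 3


(1) = (c - 1)*(c^3 - c^2 - 12*c) = (c - 4)*(c - 1)*(c^2 + 3*c) = (c - 4)*(c - 1)*(c + 3)*(c)
(2) = (x - 1)*(x^2 - 4*x - 5) = (x - 1)*(x + 1)*(x - 5)
(3) = (t + 1)*(t^3 - 11*t^2 + 38*t - 40) = (t - 5)*(t + 1)*(t^2 - 6*t + 8) = (t - 5)*(t - 4)*(t + 1)*(t - 2)
(4) = (u + 2)*(u^4 + u^3 - 22*u^2 - 40*u) = (u - 5)*(u + 2)*(u^3 + 6*u^2 + 8*u) = u*(u - 5)*(u + 2)*(u^2 + 6*u + 8) = u*(u - 5)*(u + 2)*(u + 4)*(u + 2)
(5) = (z + 3)*(z + 1)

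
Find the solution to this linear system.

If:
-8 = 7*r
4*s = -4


Then:
r = -8/7
s = -1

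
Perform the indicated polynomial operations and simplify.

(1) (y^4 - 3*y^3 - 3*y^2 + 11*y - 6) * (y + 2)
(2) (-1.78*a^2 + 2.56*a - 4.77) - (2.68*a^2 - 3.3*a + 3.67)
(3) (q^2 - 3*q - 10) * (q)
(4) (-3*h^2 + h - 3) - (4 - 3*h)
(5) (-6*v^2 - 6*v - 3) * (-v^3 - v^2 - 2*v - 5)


(1) = y^5 - y^4 - 9*y^3 + 5*y^2 + 16*y - 12
(2) = -4.46*a^2 + 5.86*a - 8.44
(3) = q^3 - 3*q^2 - 10*q
(4) = -3*h^2 + 4*h - 7
(5) = 6*v^5 + 12*v^4 + 21*v^3 + 45*v^2 + 36*v + 15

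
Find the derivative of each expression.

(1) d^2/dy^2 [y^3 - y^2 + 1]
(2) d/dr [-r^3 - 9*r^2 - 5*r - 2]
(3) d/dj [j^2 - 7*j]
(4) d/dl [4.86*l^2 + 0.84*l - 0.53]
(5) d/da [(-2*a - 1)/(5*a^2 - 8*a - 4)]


(1) = 6*y - 2
(2) = -3*r^2 - 18*r - 5
(3) = 2*j - 7
(4) = 9.72*l + 0.84
(5) = 10*a*(a + 1)/(25*a^4 - 80*a^3 + 24*a^2 + 64*a + 16)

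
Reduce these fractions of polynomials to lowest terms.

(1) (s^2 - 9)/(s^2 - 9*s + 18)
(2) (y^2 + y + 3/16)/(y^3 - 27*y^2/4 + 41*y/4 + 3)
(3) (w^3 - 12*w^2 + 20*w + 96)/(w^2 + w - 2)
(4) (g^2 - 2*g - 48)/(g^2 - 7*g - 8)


(1) = (s + 3)/(s - 6)
(2) = (4*y + 3)/(4*y^2 - 28*y + 48)
(3) = (w^2 - 14*w + 48)/(w - 1)
(4) = (g + 6)/(g + 1)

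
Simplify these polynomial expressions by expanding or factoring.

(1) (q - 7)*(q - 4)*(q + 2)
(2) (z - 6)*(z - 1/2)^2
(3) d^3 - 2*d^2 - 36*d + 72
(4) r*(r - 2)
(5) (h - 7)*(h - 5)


(1) = q^3 - 9*q^2 + 6*q + 56
(2) = z^3 - 7*z^2 + 25*z/4 - 3/2
(3) = (d - 6)*(d - 2)*(d + 6)
(4) = r^2 - 2*r
(5) = h^2 - 12*h + 35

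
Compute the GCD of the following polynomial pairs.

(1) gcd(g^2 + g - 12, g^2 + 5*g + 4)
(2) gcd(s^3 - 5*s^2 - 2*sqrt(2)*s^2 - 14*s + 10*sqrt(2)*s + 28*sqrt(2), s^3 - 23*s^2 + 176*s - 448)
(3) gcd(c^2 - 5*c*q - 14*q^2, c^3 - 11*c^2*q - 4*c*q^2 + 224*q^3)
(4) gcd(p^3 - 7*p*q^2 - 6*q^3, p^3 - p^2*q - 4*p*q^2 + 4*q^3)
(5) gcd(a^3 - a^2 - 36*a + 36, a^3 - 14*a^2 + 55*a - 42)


(1) = gcd((g - 3)*(g + 4), (g + 1)*(g + 4)) = g + 4
(2) = gcd((s - 7)*(s + 2)*(s - 2*sqrt(2)), (s - 8)^2*(s - 7)) = s - 7
(3) = -c + 7*q
(4) = gcd((p - 3*q)*(p + q)*(p + 2*q), (p - 2*q)*(p - q)*(p + 2*q)) = p + 2*q
(5) = gcd((a - 6)*(a - 1)*(a + 6), (a - 7)*(a - 6)*(a - 1)) = a^2 - 7*a + 6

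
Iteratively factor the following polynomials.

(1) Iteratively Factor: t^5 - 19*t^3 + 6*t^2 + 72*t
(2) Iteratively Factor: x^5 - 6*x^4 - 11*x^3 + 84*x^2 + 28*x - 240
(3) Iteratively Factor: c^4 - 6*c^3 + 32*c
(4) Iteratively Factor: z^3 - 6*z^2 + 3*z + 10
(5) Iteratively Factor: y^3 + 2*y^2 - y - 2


(1) = (t - 3)*(t^4 + 3*t^3 - 10*t^2 - 24*t) = t*(t - 3)*(t^3 + 3*t^2 - 10*t - 24) = t*(t - 3)*(t + 4)*(t^2 - t - 6) = t*(t - 3)^2*(t + 4)*(t + 2)
(2) = (x + 3)*(x^4 - 9*x^3 + 16*x^2 + 36*x - 80) = (x + 2)*(x + 3)*(x^3 - 11*x^2 + 38*x - 40) = (x - 4)*(x + 2)*(x + 3)*(x^2 - 7*x + 10) = (x - 4)*(x - 2)*(x + 2)*(x + 3)*(x - 5)
(3) = (c + 2)*(c^3 - 8*c^2 + 16*c) = c*(c + 2)*(c^2 - 8*c + 16) = c*(c - 4)*(c + 2)*(c - 4)
(4) = (z - 5)*(z^2 - z - 2) = (z - 5)*(z + 1)*(z - 2)
(5) = (y + 2)*(y^2 - 1) = (y + 1)*(y + 2)*(y - 1)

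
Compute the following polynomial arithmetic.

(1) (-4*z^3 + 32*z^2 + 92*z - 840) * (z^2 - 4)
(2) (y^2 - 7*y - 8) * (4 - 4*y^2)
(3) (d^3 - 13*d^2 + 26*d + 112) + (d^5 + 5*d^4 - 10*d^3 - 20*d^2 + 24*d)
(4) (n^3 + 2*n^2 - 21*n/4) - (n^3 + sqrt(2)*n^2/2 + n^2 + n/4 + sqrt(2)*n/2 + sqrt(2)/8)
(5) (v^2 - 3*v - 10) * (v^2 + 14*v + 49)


(1) = -4*z^5 + 32*z^4 + 108*z^3 - 968*z^2 - 368*z + 3360
(2) = -4*y^4 + 28*y^3 + 36*y^2 - 28*y - 32
(3) = d^5 + 5*d^4 - 9*d^3 - 33*d^2 + 50*d + 112
(4) = -sqrt(2)*n^2/2 + n^2 - 11*n/2 - sqrt(2)*n/2 - sqrt(2)/8
(5) = v^4 + 11*v^3 - 3*v^2 - 287*v - 490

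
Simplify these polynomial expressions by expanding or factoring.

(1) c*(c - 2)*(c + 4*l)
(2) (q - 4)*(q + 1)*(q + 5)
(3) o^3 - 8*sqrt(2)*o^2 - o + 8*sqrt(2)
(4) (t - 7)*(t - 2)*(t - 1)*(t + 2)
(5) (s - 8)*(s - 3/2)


(1) = c^3 + 4*c^2*l - 2*c^2 - 8*c*l
(2) = q^3 + 2*q^2 - 19*q - 20
(3) = (o - 1)*(o + 1)*(o - 8*sqrt(2))
(4) = t^4 - 8*t^3 + 3*t^2 + 32*t - 28
(5) = s^2 - 19*s/2 + 12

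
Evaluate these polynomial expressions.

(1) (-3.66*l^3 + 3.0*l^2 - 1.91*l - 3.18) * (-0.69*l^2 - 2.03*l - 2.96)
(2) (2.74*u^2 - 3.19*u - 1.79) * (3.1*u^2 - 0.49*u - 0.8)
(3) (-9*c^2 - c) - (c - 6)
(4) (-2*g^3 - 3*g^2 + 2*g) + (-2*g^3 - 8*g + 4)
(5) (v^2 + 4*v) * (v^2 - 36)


(1) = 2.5254*l^5 + 5.3598*l^4 + 6.0615*l^3 - 2.8085*l^2 + 12.109*l + 9.4128
(2) = 8.494*u^4 - 11.2316*u^3 - 6.1779*u^2 + 3.4291*u + 1.432
(3) = -9*c^2 - 2*c + 6
(4) = -4*g^3 - 3*g^2 - 6*g + 4
(5) = v^4 + 4*v^3 - 36*v^2 - 144*v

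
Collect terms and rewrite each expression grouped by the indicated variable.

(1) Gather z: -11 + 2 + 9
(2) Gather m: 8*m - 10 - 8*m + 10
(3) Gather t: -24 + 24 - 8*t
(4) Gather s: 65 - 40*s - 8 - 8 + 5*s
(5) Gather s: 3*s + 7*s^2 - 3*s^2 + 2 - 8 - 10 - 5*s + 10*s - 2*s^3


(1) = 0
(2) = 0
(3) = -8*t
(4) = 49 - 35*s
(5) = -2*s^3 + 4*s^2 + 8*s - 16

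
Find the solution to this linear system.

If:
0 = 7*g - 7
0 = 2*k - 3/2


Then:
g = 1
k = 3/4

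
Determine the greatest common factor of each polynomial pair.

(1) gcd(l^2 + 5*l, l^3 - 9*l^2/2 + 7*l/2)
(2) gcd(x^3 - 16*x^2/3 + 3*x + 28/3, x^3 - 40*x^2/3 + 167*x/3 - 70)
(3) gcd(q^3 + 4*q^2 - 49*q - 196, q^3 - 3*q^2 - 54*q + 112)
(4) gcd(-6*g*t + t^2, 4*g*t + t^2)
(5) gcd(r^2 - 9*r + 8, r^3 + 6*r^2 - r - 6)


(1) = l
(2) = gcd((x - 4)*(x - 7/3)*(x + 1), (x - 6)*(x - 5)*(x - 7/3)) = x - 7/3
(3) = q + 7
(4) = gcd(t*(-6*g + t), t*(4*g + t)) = t
(5) = r - 1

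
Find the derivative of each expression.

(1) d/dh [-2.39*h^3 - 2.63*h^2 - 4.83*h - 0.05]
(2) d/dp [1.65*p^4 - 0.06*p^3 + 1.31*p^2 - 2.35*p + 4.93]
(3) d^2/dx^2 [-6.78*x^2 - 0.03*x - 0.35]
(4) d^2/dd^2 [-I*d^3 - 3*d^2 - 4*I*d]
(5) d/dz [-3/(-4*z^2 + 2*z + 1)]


(1) = -7.17*h^2 - 5.26*h - 4.83
(2) = 6.6*p^3 - 0.18*p^2 + 2.62*p - 2.35
(3) = -13.5600000000000
(4) = -6*I*d - 6
(5) = 6*(1 - 4*z)/(-4*z^2 + 2*z + 1)^2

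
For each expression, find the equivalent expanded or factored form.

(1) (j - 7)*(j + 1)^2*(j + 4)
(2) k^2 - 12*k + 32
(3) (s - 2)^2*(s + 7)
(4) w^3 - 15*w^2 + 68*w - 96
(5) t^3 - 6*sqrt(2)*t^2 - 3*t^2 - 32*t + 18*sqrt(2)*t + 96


(1) = j^4 - j^3 - 33*j^2 - 59*j - 28
(2) = (k - 8)*(k - 4)
(3) = s^3 + 3*s^2 - 24*s + 28
(4) = (w - 8)*(w - 4)*(w - 3)
(5) = (t - 3)*(t - 8*sqrt(2))*(t + 2*sqrt(2))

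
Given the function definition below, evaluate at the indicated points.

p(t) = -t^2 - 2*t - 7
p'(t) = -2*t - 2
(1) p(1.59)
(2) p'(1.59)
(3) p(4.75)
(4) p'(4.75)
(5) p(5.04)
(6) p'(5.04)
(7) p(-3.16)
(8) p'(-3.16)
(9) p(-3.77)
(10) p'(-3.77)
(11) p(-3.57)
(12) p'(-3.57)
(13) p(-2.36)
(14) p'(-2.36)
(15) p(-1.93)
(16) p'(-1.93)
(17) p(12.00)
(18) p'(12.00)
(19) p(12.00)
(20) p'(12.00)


(1) = -12.71
(2) = -5.18
(3) = -39.06
(4) = -11.50
(5) = -42.48
(6) = -12.08
(7) = -10.67
(8) = 4.32
(9) = -13.67
(10) = 5.54
(11) = -12.60
(12) = 5.14
(13) = -7.85
(14) = 2.72
(15) = -6.86
(16) = 1.86
(17) = -175.00
(18) = -26.00
(19) = -175.00
(20) = -26.00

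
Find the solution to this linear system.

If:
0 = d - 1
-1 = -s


Then:
d = 1
s = 1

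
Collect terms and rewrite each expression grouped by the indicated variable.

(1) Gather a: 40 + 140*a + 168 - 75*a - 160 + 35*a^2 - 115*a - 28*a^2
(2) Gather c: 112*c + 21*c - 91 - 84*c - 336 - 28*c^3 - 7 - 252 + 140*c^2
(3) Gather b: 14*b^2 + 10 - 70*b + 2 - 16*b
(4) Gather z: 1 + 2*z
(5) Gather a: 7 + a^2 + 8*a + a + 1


(1) = 7*a^2 - 50*a + 48
(2) = -28*c^3 + 140*c^2 + 49*c - 686
(3) = 14*b^2 - 86*b + 12
(4) = 2*z + 1
(5) = a^2 + 9*a + 8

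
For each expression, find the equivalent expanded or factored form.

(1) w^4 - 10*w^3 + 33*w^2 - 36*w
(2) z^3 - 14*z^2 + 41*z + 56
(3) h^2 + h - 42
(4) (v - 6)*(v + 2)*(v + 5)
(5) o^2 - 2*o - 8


(1) = w*(w - 4)*(w - 3)^2
(2) = (z - 8)*(z - 7)*(z + 1)
(3) = (h - 6)*(h + 7)
(4) = v^3 + v^2 - 32*v - 60
(5) = (o - 4)*(o + 2)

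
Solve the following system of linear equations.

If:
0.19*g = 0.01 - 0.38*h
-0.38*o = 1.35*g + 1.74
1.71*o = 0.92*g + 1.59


Then:
g = -1.35
h = 0.70
o = 0.21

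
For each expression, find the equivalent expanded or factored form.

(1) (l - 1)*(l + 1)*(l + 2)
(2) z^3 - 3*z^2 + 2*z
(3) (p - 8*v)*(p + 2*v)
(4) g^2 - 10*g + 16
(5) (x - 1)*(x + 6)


(1) = l^3 + 2*l^2 - l - 2
(2) = z*(z - 2)*(z - 1)
(3) = p^2 - 6*p*v - 16*v^2
(4) = (g - 8)*(g - 2)
(5) = x^2 + 5*x - 6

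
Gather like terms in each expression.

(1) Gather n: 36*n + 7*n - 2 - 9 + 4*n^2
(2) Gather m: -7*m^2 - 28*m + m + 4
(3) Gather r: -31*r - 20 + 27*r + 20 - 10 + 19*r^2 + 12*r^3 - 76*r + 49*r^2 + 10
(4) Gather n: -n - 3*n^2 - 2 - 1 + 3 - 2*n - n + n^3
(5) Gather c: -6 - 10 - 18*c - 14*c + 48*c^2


(1) = 4*n^2 + 43*n - 11
(2) = -7*m^2 - 27*m + 4
(3) = 12*r^3 + 68*r^2 - 80*r
(4) = n^3 - 3*n^2 - 4*n
(5) = 48*c^2 - 32*c - 16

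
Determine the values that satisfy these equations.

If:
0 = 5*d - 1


Then:
d = 1/5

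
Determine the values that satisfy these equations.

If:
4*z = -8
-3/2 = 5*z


Then:
No Solution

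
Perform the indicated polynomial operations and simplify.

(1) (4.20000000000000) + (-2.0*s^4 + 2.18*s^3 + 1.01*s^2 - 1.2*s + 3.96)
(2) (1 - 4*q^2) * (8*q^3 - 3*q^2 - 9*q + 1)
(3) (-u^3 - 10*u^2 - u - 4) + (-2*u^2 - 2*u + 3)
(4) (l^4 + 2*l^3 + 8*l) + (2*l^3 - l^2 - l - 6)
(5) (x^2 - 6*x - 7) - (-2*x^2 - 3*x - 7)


(1) = -2.0*s^4 + 2.18*s^3 + 1.01*s^2 - 1.2*s + 8.16
(2) = -32*q^5 + 12*q^4 + 44*q^3 - 7*q^2 - 9*q + 1
(3) = -u^3 - 12*u^2 - 3*u - 1
(4) = l^4 + 4*l^3 - l^2 + 7*l - 6
(5) = 3*x^2 - 3*x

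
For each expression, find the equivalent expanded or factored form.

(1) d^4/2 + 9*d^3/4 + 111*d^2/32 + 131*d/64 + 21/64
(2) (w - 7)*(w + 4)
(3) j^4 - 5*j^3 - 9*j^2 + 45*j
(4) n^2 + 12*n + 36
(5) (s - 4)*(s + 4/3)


(1) = (d/2 + 1/2)*(d + 1/4)*(d + 3/2)*(d + 7/4)
(2) = w^2 - 3*w - 28
(3) = j*(j - 5)*(j - 3)*(j + 3)
(4) = (n + 6)^2
(5) = s^2 - 8*s/3 - 16/3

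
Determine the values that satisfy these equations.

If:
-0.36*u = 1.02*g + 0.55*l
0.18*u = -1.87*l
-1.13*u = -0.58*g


Then:
g = 0.00
l = 0.00
u = 0.00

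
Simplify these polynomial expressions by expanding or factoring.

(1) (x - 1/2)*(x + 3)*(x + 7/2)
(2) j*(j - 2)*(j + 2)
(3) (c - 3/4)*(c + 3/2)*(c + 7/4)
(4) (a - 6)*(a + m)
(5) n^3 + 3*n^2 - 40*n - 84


(1) = x^3 + 6*x^2 + 29*x/4 - 21/4
(2) = j^3 - 4*j
(3) = c^3 + 5*c^2/2 + 3*c/16 - 63/32
(4) = a^2 + a*m - 6*a - 6*m
(5) = (n - 6)*(n + 2)*(n + 7)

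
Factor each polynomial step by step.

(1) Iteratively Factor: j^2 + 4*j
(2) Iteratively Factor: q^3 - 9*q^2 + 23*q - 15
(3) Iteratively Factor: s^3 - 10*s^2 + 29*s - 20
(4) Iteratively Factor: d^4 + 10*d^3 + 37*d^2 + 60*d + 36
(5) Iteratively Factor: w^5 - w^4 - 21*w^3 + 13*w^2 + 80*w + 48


(1) = (j + 4)*(j)
(2) = (q - 1)*(q^2 - 8*q + 15) = (q - 5)*(q - 1)*(q - 3)
(3) = (s - 4)*(s^2 - 6*s + 5) = (s - 4)*(s - 1)*(s - 5)
(4) = (d + 2)*(d^3 + 8*d^2 + 21*d + 18) = (d + 2)*(d + 3)*(d^2 + 5*d + 6) = (d + 2)^2*(d + 3)*(d + 3)
(5) = (w + 4)*(w^4 - 5*w^3 - w^2 + 17*w + 12) = (w - 3)*(w + 4)*(w^3 - 2*w^2 - 7*w - 4) = (w - 3)*(w + 1)*(w + 4)*(w^2 - 3*w - 4) = (w - 3)*(w + 1)^2*(w + 4)*(w - 4)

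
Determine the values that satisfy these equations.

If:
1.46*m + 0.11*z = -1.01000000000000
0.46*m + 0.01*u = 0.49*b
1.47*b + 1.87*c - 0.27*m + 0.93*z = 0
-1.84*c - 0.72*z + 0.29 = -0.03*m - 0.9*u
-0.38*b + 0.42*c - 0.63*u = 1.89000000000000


Then:
b = 0.89
c = 9.81
m = 0.88
u = 3.01
z = -20.88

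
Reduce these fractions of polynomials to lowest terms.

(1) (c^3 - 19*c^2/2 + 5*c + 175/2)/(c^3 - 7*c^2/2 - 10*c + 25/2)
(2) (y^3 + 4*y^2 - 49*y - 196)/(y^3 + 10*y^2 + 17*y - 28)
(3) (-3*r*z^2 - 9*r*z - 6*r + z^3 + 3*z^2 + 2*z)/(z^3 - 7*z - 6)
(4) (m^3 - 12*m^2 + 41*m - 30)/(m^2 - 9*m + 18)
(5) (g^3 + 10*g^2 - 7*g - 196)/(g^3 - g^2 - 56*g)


(1) = (c - 7)/(c - 1)
(2) = (y - 7)/(y - 1)
(3) = (-3*r + z)/(z - 3)
(4) = (m^2 - 6*m + 5)/(m - 3)
(5) = (g^2 + 3*g - 28)/(g^2 - 8*g)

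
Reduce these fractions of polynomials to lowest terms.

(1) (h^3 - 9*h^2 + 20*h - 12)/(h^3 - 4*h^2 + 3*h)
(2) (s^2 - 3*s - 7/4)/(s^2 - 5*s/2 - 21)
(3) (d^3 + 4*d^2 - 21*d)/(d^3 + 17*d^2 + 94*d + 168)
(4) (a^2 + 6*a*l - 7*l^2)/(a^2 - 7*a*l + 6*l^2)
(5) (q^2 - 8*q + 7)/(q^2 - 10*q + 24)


(1) = (h^2 - 8*h + 12)/(h^2 - 3*h)
(2) = (4*s^2 - 12*s - 7)/(4*s^2 - 10*s - 84)
(3) = (d^2 - 3*d)/(d^2 + 10*d + 24)
(4) = (a + 7*l)/(a - 6*l)
(5) = (q^2 - 8*q + 7)/(q^2 - 10*q + 24)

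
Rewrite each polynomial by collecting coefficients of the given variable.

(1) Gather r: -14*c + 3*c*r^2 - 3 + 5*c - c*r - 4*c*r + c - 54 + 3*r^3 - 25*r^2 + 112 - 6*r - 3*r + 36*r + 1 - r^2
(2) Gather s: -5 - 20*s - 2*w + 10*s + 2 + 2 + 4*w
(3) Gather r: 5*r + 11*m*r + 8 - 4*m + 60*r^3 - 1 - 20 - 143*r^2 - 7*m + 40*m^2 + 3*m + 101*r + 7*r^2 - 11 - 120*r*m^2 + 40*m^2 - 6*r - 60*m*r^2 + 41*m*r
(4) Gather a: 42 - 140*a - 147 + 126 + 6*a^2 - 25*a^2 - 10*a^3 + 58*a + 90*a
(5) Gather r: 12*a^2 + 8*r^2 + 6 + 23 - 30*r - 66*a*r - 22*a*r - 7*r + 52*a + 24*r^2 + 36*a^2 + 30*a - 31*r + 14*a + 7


(1) = -8*c + 3*r^3 + r^2*(3*c - 26) + r*(27 - 5*c) + 56
(2) = -10*s + 2*w - 1
(3) = 80*m^2 - 8*m + 60*r^3 + r^2*(-60*m - 136) + r*(-120*m^2 + 52*m + 100) - 24
(4) = -10*a^3 - 19*a^2 + 8*a + 21
(5) = 48*a^2 + 96*a + 32*r^2 + r*(-88*a - 68) + 36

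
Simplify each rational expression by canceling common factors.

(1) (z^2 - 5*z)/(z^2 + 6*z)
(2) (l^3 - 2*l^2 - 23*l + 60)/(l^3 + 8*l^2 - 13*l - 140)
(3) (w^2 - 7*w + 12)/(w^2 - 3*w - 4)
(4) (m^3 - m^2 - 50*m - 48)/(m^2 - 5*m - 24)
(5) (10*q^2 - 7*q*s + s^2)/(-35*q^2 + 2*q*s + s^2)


(1) = (z - 5)/(z + 6)
(2) = (l - 3)/(l + 7)
(3) = (w - 3)/(w + 1)
(4) = (m^2 + 7*m + 6)/(m + 3)
(5) = (-2*q + s)/(7*q + s)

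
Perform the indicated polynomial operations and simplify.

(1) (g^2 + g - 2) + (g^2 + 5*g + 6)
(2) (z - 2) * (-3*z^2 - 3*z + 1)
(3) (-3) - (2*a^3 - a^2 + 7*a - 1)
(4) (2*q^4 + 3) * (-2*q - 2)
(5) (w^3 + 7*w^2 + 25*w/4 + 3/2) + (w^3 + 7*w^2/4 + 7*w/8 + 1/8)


(1) = 2*g^2 + 6*g + 4
(2) = -3*z^3 + 3*z^2 + 7*z - 2
(3) = -2*a^3 + a^2 - 7*a - 2
(4) = -4*q^5 - 4*q^4 - 6*q - 6
(5) = 2*w^3 + 35*w^2/4 + 57*w/8 + 13/8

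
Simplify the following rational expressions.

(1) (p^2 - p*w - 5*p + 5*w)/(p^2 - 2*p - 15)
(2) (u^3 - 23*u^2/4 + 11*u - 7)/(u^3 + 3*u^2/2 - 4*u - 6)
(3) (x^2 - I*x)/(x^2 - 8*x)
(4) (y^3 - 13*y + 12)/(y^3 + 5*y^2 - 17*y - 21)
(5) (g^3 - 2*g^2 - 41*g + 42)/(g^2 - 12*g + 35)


(1) = (p - w)/(p + 3)
(2) = (4*u^2 - 15*u + 14)/(4*u^2 + 14*u + 12)
(3) = (x - I)/(x - 8)
(4) = (y^2 + 3*y - 4)/(y^2 + 8*y + 7)
(5) = (g^2 + 5*g - 6)/(g - 5)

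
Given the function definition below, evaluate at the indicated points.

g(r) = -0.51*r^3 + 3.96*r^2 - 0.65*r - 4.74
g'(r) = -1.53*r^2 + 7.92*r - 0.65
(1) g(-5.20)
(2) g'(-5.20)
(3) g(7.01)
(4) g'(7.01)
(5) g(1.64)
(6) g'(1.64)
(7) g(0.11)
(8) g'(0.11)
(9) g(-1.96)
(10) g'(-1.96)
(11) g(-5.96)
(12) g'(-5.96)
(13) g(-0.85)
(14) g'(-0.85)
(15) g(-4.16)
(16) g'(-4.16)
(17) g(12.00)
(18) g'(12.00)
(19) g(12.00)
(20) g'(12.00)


(1) = 177.43
(2) = -83.21
(3) = 9.62
(4) = -20.32
(5) = 2.60
(6) = 8.22
(7) = -4.76
(8) = 0.20
(9) = 15.59
(10) = -22.05
(11) = 247.77
(12) = -102.20
(13) = -1.01
(14) = -8.49
(15) = 103.21
(16) = -60.07
(17) = -323.58
(18) = -125.93
(19) = -323.58
(20) = -125.93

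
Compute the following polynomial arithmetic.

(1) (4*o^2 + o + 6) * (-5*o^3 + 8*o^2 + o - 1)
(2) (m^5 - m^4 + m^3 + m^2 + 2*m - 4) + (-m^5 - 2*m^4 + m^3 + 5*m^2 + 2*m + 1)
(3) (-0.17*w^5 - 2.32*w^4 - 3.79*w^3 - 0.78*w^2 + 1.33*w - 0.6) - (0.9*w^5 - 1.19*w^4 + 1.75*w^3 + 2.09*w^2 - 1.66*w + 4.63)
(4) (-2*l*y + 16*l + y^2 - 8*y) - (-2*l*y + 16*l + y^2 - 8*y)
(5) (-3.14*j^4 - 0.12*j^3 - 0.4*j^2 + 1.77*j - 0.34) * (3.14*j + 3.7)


(1) = -20*o^5 + 27*o^4 - 18*o^3 + 45*o^2 + 5*o - 6
(2) = -3*m^4 + 2*m^3 + 6*m^2 + 4*m - 3
(3) = -1.07*w^5 - 1.13*w^4 - 5.54*w^3 - 2.87*w^2 + 2.99*w - 5.23
(4) = 0
(5) = -9.8596*j^5 - 11.9948*j^4 - 1.7*j^3 + 4.0778*j^2 + 5.4814*j - 1.258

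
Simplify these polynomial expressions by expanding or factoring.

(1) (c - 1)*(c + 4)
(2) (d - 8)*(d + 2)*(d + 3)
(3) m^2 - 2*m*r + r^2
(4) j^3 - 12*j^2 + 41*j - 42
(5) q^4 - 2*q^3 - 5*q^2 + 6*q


(1) = c^2 + 3*c - 4
(2) = d^3 - 3*d^2 - 34*d - 48
(3) = (-m + r)^2
(4) = (j - 7)*(j - 3)*(j - 2)
(5) = q*(q - 3)*(q - 1)*(q + 2)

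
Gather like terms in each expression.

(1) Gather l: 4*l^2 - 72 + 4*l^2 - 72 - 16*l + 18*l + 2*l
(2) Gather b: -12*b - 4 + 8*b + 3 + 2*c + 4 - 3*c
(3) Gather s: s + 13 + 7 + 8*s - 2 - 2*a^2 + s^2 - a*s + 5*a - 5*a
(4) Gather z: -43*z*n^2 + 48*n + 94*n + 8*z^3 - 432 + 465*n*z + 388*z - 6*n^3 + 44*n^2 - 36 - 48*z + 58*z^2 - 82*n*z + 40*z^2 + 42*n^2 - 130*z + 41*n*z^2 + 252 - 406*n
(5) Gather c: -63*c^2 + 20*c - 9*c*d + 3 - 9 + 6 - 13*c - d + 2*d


(1) = 8*l^2 + 4*l - 144
(2) = -4*b - c + 3
(3) = -2*a^2 + s^2 + s*(9 - a) + 18
(4) = -6*n^3 + 86*n^2 - 264*n + 8*z^3 + z^2*(41*n + 98) + z*(-43*n^2 + 383*n + 210) - 216
(5) = -63*c^2 + c*(7 - 9*d) + d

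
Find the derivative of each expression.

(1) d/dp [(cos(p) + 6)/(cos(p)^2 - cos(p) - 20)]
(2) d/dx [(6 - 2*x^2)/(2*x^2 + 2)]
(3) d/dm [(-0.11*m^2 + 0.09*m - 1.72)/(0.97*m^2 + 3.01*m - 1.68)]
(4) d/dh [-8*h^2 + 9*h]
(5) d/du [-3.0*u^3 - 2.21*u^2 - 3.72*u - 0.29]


(1) = (cos(p)^2 + 12*cos(p) + 14)*sin(p)/(sin(p)^2 + cos(p) + 19)^2
(2) = -8*x/(x^2 + 1)^2
(3) = (-0.4184*m^2 + 3.7064*m + 5.026)/(0.9409*m^4 + 5.8394*m^3 + 5.8009*m^2 - 10.1136*m + 2.8224)
(4) = 9 - 16*h
(5) = -9.0*u^2 - 4.42*u - 3.72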